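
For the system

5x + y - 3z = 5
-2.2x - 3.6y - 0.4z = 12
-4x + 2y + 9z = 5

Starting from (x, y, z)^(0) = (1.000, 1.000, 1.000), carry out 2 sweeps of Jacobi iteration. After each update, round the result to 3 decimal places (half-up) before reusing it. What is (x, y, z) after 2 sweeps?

(2.278, -4.275, 2.079)

Iteration 1:
  x = (5 - (1)·1.000 - (-3)·1.000) / (5) = 1.400
  y = (12 - (-2.2)·1.000 - (-0.4)·1.000) / (-3.6) = -4.056
  z = (5 - (-4)·1.000 - (2)·1.000) / (9) = 0.778
Iteration 2:
  x = (5 - (1)·-4.056 - (-3)·0.778) / (5) = 2.278
  y = (12 - (-2.2)·1.400 - (-0.4)·0.778) / (-3.6) = -4.275
  z = (5 - (-4)·1.400 - (2)·-4.056) / (9) = 2.079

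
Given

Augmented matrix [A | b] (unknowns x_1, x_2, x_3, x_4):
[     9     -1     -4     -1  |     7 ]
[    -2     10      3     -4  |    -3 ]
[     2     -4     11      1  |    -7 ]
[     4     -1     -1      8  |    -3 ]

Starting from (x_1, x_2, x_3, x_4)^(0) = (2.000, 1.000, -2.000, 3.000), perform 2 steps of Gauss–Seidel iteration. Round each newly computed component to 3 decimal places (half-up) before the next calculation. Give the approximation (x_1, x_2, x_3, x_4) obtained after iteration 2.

Iteration 1:
  x_1 = (7 - (-1)·1.000 - (-4)·-2.000 - (-1)·3.000) / (9) = 0.333
  x_2 = (-3 - (-2)·0.333 - (3)·-2.000 - (-4)·3.000) / (10) = 1.567
  x_3 = (-7 - (2)·0.333 - (-4)·1.567 - (1)·3.000) / (11) = -0.400
  x_4 = (-3 - (4)·0.333 - (-1)·1.567 - (-1)·-0.400) / (8) = -0.396
Iteration 2:
  x_1 = (7 - (-1)·1.567 - (-4)·-0.400 - (-1)·-0.396) / (9) = 0.730
  x_2 = (-3 - (-2)·0.730 - (3)·-0.400 - (-4)·-0.396) / (10) = -0.192
  x_3 = (-7 - (2)·0.730 - (-4)·-0.192 - (1)·-0.396) / (11) = -0.803
  x_4 = (-3 - (4)·0.730 - (-1)·-0.192 - (-1)·-0.803) / (8) = -0.864

(0.730, -0.192, -0.803, -0.864)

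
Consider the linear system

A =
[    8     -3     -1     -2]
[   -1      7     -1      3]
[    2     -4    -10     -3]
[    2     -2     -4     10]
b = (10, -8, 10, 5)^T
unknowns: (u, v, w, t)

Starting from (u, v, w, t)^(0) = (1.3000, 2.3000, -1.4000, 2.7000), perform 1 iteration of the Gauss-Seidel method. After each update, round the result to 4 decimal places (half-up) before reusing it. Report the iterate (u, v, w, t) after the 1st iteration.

Iteration 1:
  u = (10 - (-3)·2.3000 - (-1)·-1.4000 - (-2)·2.7000) / (8) = 2.6125
  v = (-8 - (-1)·2.6125 - (-1)·-1.4000 - (3)·2.7000) / (7) = -2.1268
  w = (10 - (2)·2.6125 - (-4)·-2.1268 - (-3)·2.7000) / (-10) = -0.4368
  t = (5 - (2)·2.6125 - (-2)·-2.1268 - (-4)·-0.4368) / (10) = -0.6226

(2.6125, -2.1268, -0.4368, -0.6226)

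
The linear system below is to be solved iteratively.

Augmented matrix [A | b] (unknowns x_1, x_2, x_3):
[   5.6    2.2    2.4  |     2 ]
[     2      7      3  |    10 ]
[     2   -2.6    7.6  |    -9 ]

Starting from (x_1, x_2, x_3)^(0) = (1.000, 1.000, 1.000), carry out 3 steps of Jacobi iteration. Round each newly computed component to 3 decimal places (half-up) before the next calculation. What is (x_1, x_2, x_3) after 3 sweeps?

Iteration 1:
  x_1 = (2 - (2.2)·1.000 - (2.4)·1.000) / (5.6) = -0.464
  x_2 = (10 - (2)·1.000 - (3)·1.000) / (7) = 0.714
  x_3 = (-9 - (2)·1.000 - (-2.6)·1.000) / (7.6) = -1.105
Iteration 2:
  x_1 = (2 - (2.2)·0.714 - (2.4)·-1.105) / (5.6) = 0.550
  x_2 = (10 - (2)·-0.464 - (3)·-1.105) / (7) = 2.035
  x_3 = (-9 - (2)·-0.464 - (-2.6)·0.714) / (7.6) = -0.818
Iteration 3:
  x_1 = (2 - (2.2)·2.035 - (2.4)·-0.818) / (5.6) = -0.092
  x_2 = (10 - (2)·0.550 - (3)·-0.818) / (7) = 1.622
  x_3 = (-9 - (2)·0.550 - (-2.6)·2.035) / (7.6) = -0.633

(-0.092, 1.622, -0.633)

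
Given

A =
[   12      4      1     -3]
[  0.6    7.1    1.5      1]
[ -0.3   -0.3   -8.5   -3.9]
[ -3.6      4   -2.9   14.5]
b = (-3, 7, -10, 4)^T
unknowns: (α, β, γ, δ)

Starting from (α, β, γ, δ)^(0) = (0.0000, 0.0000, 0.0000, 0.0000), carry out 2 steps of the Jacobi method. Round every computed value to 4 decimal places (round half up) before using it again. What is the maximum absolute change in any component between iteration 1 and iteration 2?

0.3577

Iteration 1:
  α = (-3 - (4)·0.0000 - (1)·0.0000 - (-3)·0.0000) / (12) = -0.2500
  β = (7 - (0.6)·0.0000 - (1.5)·0.0000 - (1)·0.0000) / (7.1) = 0.9859
  γ = (-10 - (-0.3)·0.0000 - (-0.3)·0.0000 - (-3.9)·0.0000) / (-8.5) = 1.1765
  δ = (4 - (-3.6)·0.0000 - (4)·0.0000 - (-2.9)·0.0000) / (14.5) = 0.2759
Iteration 2:
  α = (-3 - (4)·0.9859 - (1)·1.1765 - (-3)·0.2759) / (12) = -0.6077
  β = (7 - (0.6)·-0.2500 - (1.5)·1.1765 - (1)·0.2759) / (7.1) = 0.7196
  γ = (-10 - (-0.3)·-0.2500 - (-0.3)·0.9859 - (-3.9)·0.2759) / (-8.5) = 1.0239
  δ = (4 - (-3.6)·-0.2500 - (4)·0.9859 - (-2.9)·1.1765) / (14.5) = 0.1771
Change: (-0.3577, -0.2663, -0.1526, -0.0988) → max |·| = 0.3577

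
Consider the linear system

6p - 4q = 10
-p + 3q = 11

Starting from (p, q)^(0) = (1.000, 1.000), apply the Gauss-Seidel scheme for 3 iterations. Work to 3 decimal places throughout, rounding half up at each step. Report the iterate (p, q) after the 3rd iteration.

Iteration 1:
  p = (10 - (-4)·1.000) / (6) = 2.333
  q = (11 - (-1)·2.333) / (3) = 4.444
Iteration 2:
  p = (10 - (-4)·4.444) / (6) = 4.629
  q = (11 - (-1)·4.629) / (3) = 5.210
Iteration 3:
  p = (10 - (-4)·5.210) / (6) = 5.140
  q = (11 - (-1)·5.140) / (3) = 5.380

(5.140, 5.380)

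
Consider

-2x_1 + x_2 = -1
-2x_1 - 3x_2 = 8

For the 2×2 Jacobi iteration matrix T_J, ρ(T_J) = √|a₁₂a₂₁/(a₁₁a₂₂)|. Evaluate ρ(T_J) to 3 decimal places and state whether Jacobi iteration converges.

0.577

a₁₂a₂₁/(a₁₁a₂₂) = (1)·(-2) / ((-2)·(-3)) = -0.333333
ρ = √|-0.333333| = √0.333333 = 0.577
ρ < 1, so Jacobi converges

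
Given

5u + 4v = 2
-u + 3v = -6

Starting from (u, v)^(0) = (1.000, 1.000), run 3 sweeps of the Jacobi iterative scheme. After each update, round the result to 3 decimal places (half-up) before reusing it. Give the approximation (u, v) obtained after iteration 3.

(2.106, -1.422)

Iteration 1:
  u = (2 - (4)·1.000) / (5) = -0.400
  v = (-6 - (-1)·1.000) / (3) = -1.667
Iteration 2:
  u = (2 - (4)·-1.667) / (5) = 1.734
  v = (-6 - (-1)·-0.400) / (3) = -2.133
Iteration 3:
  u = (2 - (4)·-2.133) / (5) = 2.106
  v = (-6 - (-1)·1.734) / (3) = -1.422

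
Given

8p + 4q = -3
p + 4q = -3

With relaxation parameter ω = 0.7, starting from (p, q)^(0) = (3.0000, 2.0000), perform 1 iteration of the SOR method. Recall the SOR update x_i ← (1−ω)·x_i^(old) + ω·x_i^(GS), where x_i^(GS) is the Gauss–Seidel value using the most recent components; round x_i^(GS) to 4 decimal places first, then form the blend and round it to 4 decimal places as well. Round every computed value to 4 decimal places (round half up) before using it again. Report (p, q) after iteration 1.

(-0.0625, 0.0859)

Iteration 1:
  p: GS value = (-3 - (4)·2.0000) / (8) = -1.3750;  p ← (1−ω)·3.0000 + ω·-1.3750 = -0.0625
  q: GS value = (-3 - (1)·-0.0625) / (4) = -0.7344;  q ← (1−ω)·2.0000 + ω·-0.7344 = 0.0859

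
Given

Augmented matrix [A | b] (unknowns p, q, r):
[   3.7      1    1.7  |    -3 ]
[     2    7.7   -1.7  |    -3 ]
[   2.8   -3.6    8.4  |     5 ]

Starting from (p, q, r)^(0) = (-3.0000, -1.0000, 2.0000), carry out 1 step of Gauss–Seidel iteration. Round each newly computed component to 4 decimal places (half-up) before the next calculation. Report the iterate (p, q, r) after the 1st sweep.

Iteration 1:
  p = (-3 - (1)·-1.0000 - (1.7)·2.0000) / (3.7) = -1.4595
  q = (-3 - (2)·-1.4595 - (-1.7)·2.0000) / (7.7) = 0.4310
  r = (5 - (2.8)·-1.4595 - (-3.6)·0.4310) / (8.4) = 1.2665

(-1.4595, 0.4310, 1.2665)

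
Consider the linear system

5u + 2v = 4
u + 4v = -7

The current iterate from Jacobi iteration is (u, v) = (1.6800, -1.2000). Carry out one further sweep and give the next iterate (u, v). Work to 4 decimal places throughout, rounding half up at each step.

One sweep:
  u = (4 - (2)·-1.2000) / (5) = 1.2800
  v = (-7 - (1)·1.6800) / (4) = -2.1700

(1.2800, -2.1700)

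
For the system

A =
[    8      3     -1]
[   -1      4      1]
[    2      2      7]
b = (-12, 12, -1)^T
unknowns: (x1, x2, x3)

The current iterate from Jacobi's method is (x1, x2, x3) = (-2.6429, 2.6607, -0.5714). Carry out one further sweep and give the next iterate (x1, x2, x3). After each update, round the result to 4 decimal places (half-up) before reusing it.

(-2.5692, 2.4821, -0.1479)

One sweep:
  x1 = (-12 - (3)·2.6607 - (-1)·-0.5714) / (8) = -2.5692
  x2 = (12 - (-1)·-2.6429 - (1)·-0.5714) / (4) = 2.4821
  x3 = (-1 - (2)·-2.6429 - (2)·2.6607) / (7) = -0.1479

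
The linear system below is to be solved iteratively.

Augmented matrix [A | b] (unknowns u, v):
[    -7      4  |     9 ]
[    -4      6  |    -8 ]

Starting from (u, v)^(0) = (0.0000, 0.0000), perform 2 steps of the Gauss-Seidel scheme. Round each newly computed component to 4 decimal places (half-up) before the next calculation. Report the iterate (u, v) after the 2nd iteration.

(-2.5374, -3.0249)

Iteration 1:
  u = (9 - (4)·0.0000) / (-7) = -1.2857
  v = (-8 - (-4)·-1.2857) / (6) = -2.1905
Iteration 2:
  u = (9 - (4)·-2.1905) / (-7) = -2.5374
  v = (-8 - (-4)·-2.5374) / (6) = -3.0249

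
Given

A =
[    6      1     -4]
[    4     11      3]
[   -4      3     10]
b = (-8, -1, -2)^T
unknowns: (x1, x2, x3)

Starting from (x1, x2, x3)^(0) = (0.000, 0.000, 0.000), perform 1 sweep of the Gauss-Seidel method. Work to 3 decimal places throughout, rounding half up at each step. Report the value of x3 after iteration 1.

-0.851

Iteration 1:
  x1 = (-8 - (1)·0.000 - (-4)·0.000) / (6) = -1.333
  x2 = (-1 - (4)·-1.333 - (3)·0.000) / (11) = 0.394
  x3 = (-2 - (-4)·-1.333 - (3)·0.394) / (10) = -0.851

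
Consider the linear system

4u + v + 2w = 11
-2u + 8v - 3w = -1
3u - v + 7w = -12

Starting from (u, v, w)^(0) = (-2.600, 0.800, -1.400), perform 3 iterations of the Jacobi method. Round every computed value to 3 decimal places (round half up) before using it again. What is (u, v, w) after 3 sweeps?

Iteration 1:
  u = (11 - (1)·0.800 - (2)·-1.400) / (4) = 3.250
  v = (-1 - (-2)·-2.600 - (-3)·-1.400) / (8) = -1.300
  w = (-12 - (3)·-2.600 - (-1)·0.800) / (7) = -0.486
Iteration 2:
  u = (11 - (1)·-1.300 - (2)·-0.486) / (4) = 3.318
  v = (-1 - (-2)·3.250 - (-3)·-0.486) / (8) = 0.505
  w = (-12 - (3)·3.250 - (-1)·-1.300) / (7) = -3.293
Iteration 3:
  u = (11 - (1)·0.505 - (2)·-3.293) / (4) = 4.270
  v = (-1 - (-2)·3.318 - (-3)·-3.293) / (8) = -0.530
  w = (-12 - (3)·3.318 - (-1)·0.505) / (7) = -3.064

(4.270, -0.530, -3.064)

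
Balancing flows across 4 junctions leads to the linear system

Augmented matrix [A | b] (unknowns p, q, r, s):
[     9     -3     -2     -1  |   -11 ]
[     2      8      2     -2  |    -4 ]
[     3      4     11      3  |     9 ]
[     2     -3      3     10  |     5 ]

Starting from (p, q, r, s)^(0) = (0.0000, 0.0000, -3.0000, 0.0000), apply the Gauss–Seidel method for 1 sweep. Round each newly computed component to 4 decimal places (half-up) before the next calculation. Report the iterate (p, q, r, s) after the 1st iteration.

Iteration 1:
  p = (-11 - (-3)·0.0000 - (-2)·-3.0000 - (-1)·0.0000) / (9) = -1.8889
  q = (-4 - (2)·-1.8889 - (2)·-3.0000 - (-2)·0.0000) / (8) = 0.7222
  r = (9 - (3)·-1.8889 - (4)·0.7222 - (3)·0.0000) / (11) = 1.0707
  s = (5 - (2)·-1.8889 - (-3)·0.7222 - (3)·1.0707) / (10) = 0.7732

(-1.8889, 0.7222, 1.0707, 0.7732)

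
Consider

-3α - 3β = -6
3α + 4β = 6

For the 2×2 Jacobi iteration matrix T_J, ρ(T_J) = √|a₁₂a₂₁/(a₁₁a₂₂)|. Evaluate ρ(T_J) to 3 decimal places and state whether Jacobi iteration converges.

0.866

a₁₂a₂₁/(a₁₁a₂₂) = (-3)·(3) / ((-3)·(4)) = 0.750000
ρ = √|0.750000| = √0.750000 = 0.866
ρ < 1, so Jacobi converges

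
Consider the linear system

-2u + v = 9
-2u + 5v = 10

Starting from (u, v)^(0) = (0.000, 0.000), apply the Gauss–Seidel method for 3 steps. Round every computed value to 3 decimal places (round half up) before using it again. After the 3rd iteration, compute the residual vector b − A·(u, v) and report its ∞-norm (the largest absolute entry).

0.008

Iteration 1:
  u = (9 - (1)·0.000) / (-2) = -4.500
  v = (10 - (-2)·-4.500) / (5) = 0.200
Iteration 2:
  u = (9 - (1)·0.200) / (-2) = -4.400
  v = (10 - (-2)·-4.400) / (5) = 0.240
Iteration 3:
  u = (9 - (1)·0.240) / (-2) = -4.380
  v = (10 - (-2)·-4.380) / (5) = 0.248
Residual b − A·x = (-0.008, 0.000); ∞-norm = 0.008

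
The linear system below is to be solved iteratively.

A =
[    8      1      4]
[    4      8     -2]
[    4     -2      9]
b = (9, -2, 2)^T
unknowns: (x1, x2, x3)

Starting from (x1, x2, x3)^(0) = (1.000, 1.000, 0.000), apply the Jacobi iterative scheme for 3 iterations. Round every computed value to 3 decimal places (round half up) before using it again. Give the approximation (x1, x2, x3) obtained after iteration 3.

(1.413, -0.957, -0.486)

Iteration 1:
  x1 = (9 - (1)·1.000 - (4)·0.000) / (8) = 1.000
  x2 = (-2 - (4)·1.000 - (-2)·0.000) / (8) = -0.750
  x3 = (2 - (4)·1.000 - (-2)·1.000) / (9) = 0.000
Iteration 2:
  x1 = (9 - (1)·-0.750 - (4)·0.000) / (8) = 1.219
  x2 = (-2 - (4)·1.000 - (-2)·0.000) / (8) = -0.750
  x3 = (2 - (4)·1.000 - (-2)·-0.750) / (9) = -0.389
Iteration 3:
  x1 = (9 - (1)·-0.750 - (4)·-0.389) / (8) = 1.413
  x2 = (-2 - (4)·1.219 - (-2)·-0.389) / (8) = -0.957
  x3 = (2 - (4)·1.219 - (-2)·-0.750) / (9) = -0.486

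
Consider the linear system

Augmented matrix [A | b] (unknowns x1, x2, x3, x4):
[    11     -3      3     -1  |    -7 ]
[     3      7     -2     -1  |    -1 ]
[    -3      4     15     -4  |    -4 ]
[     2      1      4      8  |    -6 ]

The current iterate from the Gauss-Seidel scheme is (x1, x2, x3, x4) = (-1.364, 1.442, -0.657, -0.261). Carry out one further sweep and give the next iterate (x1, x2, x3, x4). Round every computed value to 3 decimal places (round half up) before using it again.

(-0.088, -0.330, -0.266, -0.554)

One sweep:
  x1 = (-7 - (-3)·1.442 - (3)·-0.657 - (-1)·-0.261) / (11) = -0.088
  x2 = (-1 - (3)·-0.088 - (-2)·-0.657 - (-1)·-0.261) / (7) = -0.330
  x3 = (-4 - (-3)·-0.088 - (4)·-0.330 - (-4)·-0.261) / (15) = -0.266
  x4 = (-6 - (2)·-0.088 - (1)·-0.330 - (4)·-0.266) / (8) = -0.554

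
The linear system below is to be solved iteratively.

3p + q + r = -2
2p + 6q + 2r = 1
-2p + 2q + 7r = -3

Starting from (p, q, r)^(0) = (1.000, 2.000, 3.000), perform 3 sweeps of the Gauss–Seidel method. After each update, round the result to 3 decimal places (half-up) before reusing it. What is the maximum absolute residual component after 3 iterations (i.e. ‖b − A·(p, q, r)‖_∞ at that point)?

0.196

Iteration 1:
  p = (-2 - (1)·2.000 - (1)·3.000) / (3) = -2.333
  q = (1 - (2)·-2.333 - (2)·3.000) / (6) = -0.056
  r = (-3 - (-2)·-2.333 - (2)·-0.056) / (7) = -1.079
Iteration 2:
  p = (-2 - (1)·-0.056 - (1)·-1.079) / (3) = -0.288
  q = (1 - (2)·-0.288 - (2)·-1.079) / (6) = 0.622
  r = (-3 - (-2)·-0.288 - (2)·0.622) / (7) = -0.689
Iteration 3:
  p = (-2 - (1)·0.622 - (1)·-0.689) / (3) = -0.644
  q = (1 - (2)·-0.644 - (2)·-0.689) / (6) = 0.611
  r = (-3 - (-2)·-0.644 - (2)·0.611) / (7) = -0.787
Residual b − A·x = (0.108, 0.196, -0.001); ∞-norm = 0.196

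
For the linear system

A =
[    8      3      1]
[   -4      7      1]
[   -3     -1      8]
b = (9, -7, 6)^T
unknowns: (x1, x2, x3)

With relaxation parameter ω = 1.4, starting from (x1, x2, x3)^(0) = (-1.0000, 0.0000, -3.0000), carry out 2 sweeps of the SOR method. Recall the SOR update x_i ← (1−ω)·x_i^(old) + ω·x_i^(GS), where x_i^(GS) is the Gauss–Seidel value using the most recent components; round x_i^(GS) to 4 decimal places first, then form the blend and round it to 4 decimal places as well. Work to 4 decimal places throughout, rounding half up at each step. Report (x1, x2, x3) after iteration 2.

Iteration 1:
  x1: GS value = (9 - (3)·0.0000 - (1)·-3.0000) / (8) = 1.5000;  x1 ← (1−ω)·-1.0000 + ω·1.5000 = 2.5000
  x2: GS value = (-7 - (-4)·2.5000 - (1)·-3.0000) / (7) = 0.8571;  x2 ← (1−ω)·0.0000 + ω·0.8571 = 1.1999
  x3: GS value = (6 - (-3)·2.5000 - (-1)·1.1999) / (8) = 1.8375;  x3 ← (1−ω)·-3.0000 + ω·1.8375 = 3.7725
Iteration 2:
  x1: GS value = (9 - (3)·1.1999 - (1)·3.7725) / (8) = 0.2035;  x1 ← (1−ω)·2.5000 + ω·0.2035 = -0.7151
  x2: GS value = (-7 - (-4)·-0.7151 - (1)·3.7725) / (7) = -1.9476;  x2 ← (1−ω)·1.1999 + ω·-1.9476 = -3.2066
  x3: GS value = (6 - (-3)·-0.7151 - (-1)·-3.2066) / (8) = 0.0810;  x3 ← (1−ω)·3.7725 + ω·0.0810 = -1.3956

(-0.7151, -3.2066, -1.3956)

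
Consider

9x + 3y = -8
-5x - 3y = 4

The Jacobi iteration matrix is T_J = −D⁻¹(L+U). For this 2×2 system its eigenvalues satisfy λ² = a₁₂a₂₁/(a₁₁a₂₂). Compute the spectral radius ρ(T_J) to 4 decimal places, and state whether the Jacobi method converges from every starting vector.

0.7454

a₁₂a₂₁/(a₁₁a₂₂) = (3)·(-5) / ((9)·(-3)) = 0.555556
ρ = √|0.555556| = √0.555556 = 0.7454
ρ < 1, so Jacobi converges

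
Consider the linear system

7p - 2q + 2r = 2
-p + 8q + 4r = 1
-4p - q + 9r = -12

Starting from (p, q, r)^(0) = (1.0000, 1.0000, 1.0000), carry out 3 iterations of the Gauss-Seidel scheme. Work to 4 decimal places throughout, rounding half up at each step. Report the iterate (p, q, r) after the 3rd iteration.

Iteration 1:
  p = (2 - (-2)·1.0000 - (2)·1.0000) / (7) = 0.2857
  q = (1 - (-1)·0.2857 - (4)·1.0000) / (8) = -0.3393
  r = (-12 - (-4)·0.2857 - (-1)·-0.3393) / (9) = -1.2441
Iteration 2:
  p = (2 - (-2)·-0.3393 - (2)·-1.2441) / (7) = 0.5442
  q = (1 - (-1)·0.5442 - (4)·-1.2441) / (8) = 0.8151
  r = (-12 - (-4)·0.5442 - (-1)·0.8151) / (9) = -1.0009
Iteration 3:
  p = (2 - (-2)·0.8151 - (2)·-1.0009) / (7) = 0.8046
  q = (1 - (-1)·0.8046 - (4)·-1.0009) / (8) = 0.7260
  r = (-12 - (-4)·0.8046 - (-1)·0.7260) / (9) = -0.8951

(0.8046, 0.7260, -0.8951)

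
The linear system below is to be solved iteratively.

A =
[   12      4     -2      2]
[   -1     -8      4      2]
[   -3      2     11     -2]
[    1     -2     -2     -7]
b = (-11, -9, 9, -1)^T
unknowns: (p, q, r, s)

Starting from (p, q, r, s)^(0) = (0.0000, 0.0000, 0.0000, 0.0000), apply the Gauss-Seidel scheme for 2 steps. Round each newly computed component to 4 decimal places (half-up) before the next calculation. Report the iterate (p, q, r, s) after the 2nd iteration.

(-1.1994, 1.3363, 0.1681, -0.4583)

Iteration 1:
  p = (-11 - (4)·0.0000 - (-2)·0.0000 - (2)·0.0000) / (12) = -0.9167
  q = (-9 - (-1)·-0.9167 - (4)·0.0000 - (2)·0.0000) / (-8) = 1.2396
  r = (9 - (-3)·-0.9167 - (2)·1.2396 - (-2)·0.0000) / (11) = 0.3428
  s = (-1 - (1)·-0.9167 - (-2)·1.2396 - (-2)·0.3428) / (-7) = -0.4402
Iteration 2:
  p = (-11 - (4)·1.2396 - (-2)·0.3428 - (2)·-0.4402) / (12) = -1.1994
  q = (-9 - (-1)·-1.1994 - (4)·0.3428 - (2)·-0.4402) / (-8) = 1.3363
  r = (9 - (-3)·-1.1994 - (2)·1.3363 - (-2)·-0.4402) / (11) = 0.1681
  s = (-1 - (1)·-1.1994 - (-2)·1.3363 - (-2)·0.1681) / (-7) = -0.4583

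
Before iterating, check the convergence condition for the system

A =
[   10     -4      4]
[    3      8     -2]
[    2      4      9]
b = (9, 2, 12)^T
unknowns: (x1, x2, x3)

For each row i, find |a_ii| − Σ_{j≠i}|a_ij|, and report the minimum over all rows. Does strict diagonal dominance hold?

row 1: |10| − (4+4) = 2
row 2: |8| − (3+2) = 3
row 3: |9| − (2+4) = 3
minimum over rows = 2 → strictly diagonally dominant (convergence guaranteed)

2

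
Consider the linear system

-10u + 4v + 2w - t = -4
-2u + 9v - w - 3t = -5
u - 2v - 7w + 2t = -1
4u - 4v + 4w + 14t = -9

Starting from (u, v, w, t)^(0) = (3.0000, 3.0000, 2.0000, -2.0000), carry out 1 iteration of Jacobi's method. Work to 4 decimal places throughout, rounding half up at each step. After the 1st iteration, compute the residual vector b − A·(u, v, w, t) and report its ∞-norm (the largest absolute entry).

Iteration 1:
  u = (-4 - (4)·3.0000 - (2)·2.0000 - (-1)·-2.0000) / (-10) = 2.2000
  v = (-5 - (-2)·3.0000 - (-1)·2.0000 - (-3)·-2.0000) / (9) = -0.3333
  w = (-1 - (1)·3.0000 - (-2)·3.0000 - (2)·-2.0000) / (-7) = -0.8571
  t = (-9 - (4)·3.0000 - (-4)·3.0000 - (4)·2.0000) / (14) = -1.2143
Residual b − A·x = (19.8331, -2.1003, -7.4377, 1.2954); ∞-norm = 19.8331

19.8331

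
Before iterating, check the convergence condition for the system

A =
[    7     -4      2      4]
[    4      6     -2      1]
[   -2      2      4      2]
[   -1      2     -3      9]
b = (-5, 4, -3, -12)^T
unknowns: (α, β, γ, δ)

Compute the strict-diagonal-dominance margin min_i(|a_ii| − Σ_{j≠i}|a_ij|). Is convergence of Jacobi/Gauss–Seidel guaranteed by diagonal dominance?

-3

row 1: |7| − (4+2+4) = -3
row 2: |6| − (4+2+1) = -1
row 3: |4| − (2+2+2) = -2
row 4: |9| − (1+2+3) = 3
minimum over rows = -3 → not strictly diagonally dominant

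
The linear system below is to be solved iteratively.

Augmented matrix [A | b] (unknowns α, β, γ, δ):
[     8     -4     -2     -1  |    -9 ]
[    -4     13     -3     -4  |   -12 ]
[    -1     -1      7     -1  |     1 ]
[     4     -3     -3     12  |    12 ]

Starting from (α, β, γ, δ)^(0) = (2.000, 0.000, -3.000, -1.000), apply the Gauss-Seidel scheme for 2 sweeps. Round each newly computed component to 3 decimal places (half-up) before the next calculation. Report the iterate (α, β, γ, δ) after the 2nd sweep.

(-2.447, -1.558, -0.305, 1.350)

Iteration 1:
  α = (-9 - (-4)·0.000 - (-2)·-3.000 - (-1)·-1.000) / (8) = -2.000
  β = (-12 - (-4)·-2.000 - (-3)·-3.000 - (-4)·-1.000) / (13) = -2.538
  γ = (1 - (-1)·-2.000 - (-1)·-2.538 - (-1)·-1.000) / (7) = -0.648
  δ = (12 - (4)·-2.000 - (-3)·-2.538 - (-3)·-0.648) / (12) = 0.870
Iteration 2:
  α = (-9 - (-4)·-2.538 - (-2)·-0.648 - (-1)·0.870) / (8) = -2.447
  β = (-12 - (-4)·-2.447 - (-3)·-0.648 - (-4)·0.870) / (13) = -1.558
  γ = (1 - (-1)·-2.447 - (-1)·-1.558 - (-1)·0.870) / (7) = -0.305
  δ = (12 - (4)·-2.447 - (-3)·-1.558 - (-3)·-0.305) / (12) = 1.350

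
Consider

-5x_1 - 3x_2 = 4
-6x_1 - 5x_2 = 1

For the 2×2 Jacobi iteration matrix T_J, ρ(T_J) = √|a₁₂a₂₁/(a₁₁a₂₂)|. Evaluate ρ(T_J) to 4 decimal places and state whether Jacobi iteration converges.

0.8485

a₁₂a₂₁/(a₁₁a₂₂) = (-3)·(-6) / ((-5)·(-5)) = 0.720000
ρ = √|0.720000| = √0.720000 = 0.8485
ρ < 1, so Jacobi converges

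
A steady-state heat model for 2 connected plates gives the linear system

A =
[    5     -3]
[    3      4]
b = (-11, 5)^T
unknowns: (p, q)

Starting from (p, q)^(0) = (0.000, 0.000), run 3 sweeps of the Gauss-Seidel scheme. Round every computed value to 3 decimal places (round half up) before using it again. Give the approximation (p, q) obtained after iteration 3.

(-1.243, 2.182)

Iteration 1:
  p = (-11 - (-3)·0.000) / (5) = -2.200
  q = (5 - (3)·-2.200) / (4) = 2.900
Iteration 2:
  p = (-11 - (-3)·2.900) / (5) = -0.460
  q = (5 - (3)·-0.460) / (4) = 1.595
Iteration 3:
  p = (-11 - (-3)·1.595) / (5) = -1.243
  q = (5 - (3)·-1.243) / (4) = 2.182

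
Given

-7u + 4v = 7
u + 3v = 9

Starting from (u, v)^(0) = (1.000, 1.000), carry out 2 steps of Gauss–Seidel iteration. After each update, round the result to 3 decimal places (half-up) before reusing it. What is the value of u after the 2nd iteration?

0.796

Iteration 1:
  u = (7 - (4)·1.000) / (-7) = -0.429
  v = (9 - (1)·-0.429) / (3) = 3.143
Iteration 2:
  u = (7 - (4)·3.143) / (-7) = 0.796
  v = (9 - (1)·0.796) / (3) = 2.735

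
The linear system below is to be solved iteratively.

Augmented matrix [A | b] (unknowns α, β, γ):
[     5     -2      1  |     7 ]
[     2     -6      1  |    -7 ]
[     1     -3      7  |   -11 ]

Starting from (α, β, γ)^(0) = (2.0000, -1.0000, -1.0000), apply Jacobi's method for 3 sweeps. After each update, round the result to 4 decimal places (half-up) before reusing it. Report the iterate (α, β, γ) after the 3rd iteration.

(2.0800, 1.8365, -1.4238)

Iteration 1:
  α = (7 - (-2)·-1.0000 - (1)·-1.0000) / (5) = 1.2000
  β = (-7 - (2)·2.0000 - (1)·-1.0000) / (-6) = 1.6667
  γ = (-11 - (1)·2.0000 - (-3)·-1.0000) / (7) = -2.2857
Iteration 2:
  α = (7 - (-2)·1.6667 - (1)·-2.2857) / (5) = 2.5238
  β = (-7 - (2)·1.2000 - (1)·-2.2857) / (-6) = 1.1857
  γ = (-11 - (1)·1.2000 - (-3)·1.6667) / (7) = -1.0286
Iteration 3:
  α = (7 - (-2)·1.1857 - (1)·-1.0286) / (5) = 2.0800
  β = (-7 - (2)·2.5238 - (1)·-1.0286) / (-6) = 1.8365
  γ = (-11 - (1)·2.5238 - (-3)·1.1857) / (7) = -1.4238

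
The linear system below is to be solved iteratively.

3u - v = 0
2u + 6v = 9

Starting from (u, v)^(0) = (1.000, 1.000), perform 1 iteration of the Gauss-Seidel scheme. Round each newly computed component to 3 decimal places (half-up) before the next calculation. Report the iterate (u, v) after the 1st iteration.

(0.333, 1.389)

Iteration 1:
  u = (0 - (-1)·1.000) / (3) = 0.333
  v = (9 - (2)·0.333) / (6) = 1.389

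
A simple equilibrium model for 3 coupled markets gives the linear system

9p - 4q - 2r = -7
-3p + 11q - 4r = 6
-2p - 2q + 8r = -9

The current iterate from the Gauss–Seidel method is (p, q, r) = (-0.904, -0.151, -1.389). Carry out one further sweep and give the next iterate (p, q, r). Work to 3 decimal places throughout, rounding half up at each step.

One sweep:
  p = (-7 - (-4)·-0.151 - (-2)·-1.389) / (9) = -1.154
  q = (6 - (-3)·-1.154 - (-4)·-1.389) / (11) = -0.274
  r = (-9 - (-2)·-1.154 - (-2)·-0.274) / (8) = -1.482

(-1.154, -0.274, -1.482)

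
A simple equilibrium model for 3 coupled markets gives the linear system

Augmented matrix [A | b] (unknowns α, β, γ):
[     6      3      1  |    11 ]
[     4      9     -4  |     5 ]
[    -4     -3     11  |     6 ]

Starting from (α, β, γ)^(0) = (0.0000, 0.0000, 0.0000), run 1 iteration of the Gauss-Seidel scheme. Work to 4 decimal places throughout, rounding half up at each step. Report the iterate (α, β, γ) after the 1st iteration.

Iteration 1:
  α = (11 - (3)·0.0000 - (1)·0.0000) / (6) = 1.8333
  β = (5 - (4)·1.8333 - (-4)·0.0000) / (9) = -0.2592
  γ = (6 - (-4)·1.8333 - (-3)·-0.2592) / (11) = 1.1414

(1.8333, -0.2592, 1.1414)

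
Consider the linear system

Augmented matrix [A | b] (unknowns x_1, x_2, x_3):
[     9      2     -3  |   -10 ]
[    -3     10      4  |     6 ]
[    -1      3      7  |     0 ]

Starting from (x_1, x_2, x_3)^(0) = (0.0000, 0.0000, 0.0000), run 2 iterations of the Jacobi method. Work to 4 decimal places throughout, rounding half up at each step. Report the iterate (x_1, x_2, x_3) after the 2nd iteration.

Iteration 1:
  x_1 = (-10 - (2)·0.0000 - (-3)·0.0000) / (9) = -1.1111
  x_2 = (6 - (-3)·0.0000 - (4)·0.0000) / (10) = 0.6000
  x_3 = (0 - (-1)·0.0000 - (3)·0.0000) / (7) = 0.0000
Iteration 2:
  x_1 = (-10 - (2)·0.6000 - (-3)·0.0000) / (9) = -1.2444
  x_2 = (6 - (-3)·-1.1111 - (4)·0.0000) / (10) = 0.2667
  x_3 = (0 - (-1)·-1.1111 - (3)·0.6000) / (7) = -0.4159

(-1.2444, 0.2667, -0.4159)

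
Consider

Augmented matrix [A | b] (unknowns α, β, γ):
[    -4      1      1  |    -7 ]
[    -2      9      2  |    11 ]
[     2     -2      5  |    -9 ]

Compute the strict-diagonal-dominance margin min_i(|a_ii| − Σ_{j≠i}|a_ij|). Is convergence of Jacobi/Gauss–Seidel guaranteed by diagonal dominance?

1

row 1: |-4| − (1+1) = 2
row 2: |9| − (2+2) = 5
row 3: |5| − (2+2) = 1
minimum over rows = 1 → strictly diagonally dominant (convergence guaranteed)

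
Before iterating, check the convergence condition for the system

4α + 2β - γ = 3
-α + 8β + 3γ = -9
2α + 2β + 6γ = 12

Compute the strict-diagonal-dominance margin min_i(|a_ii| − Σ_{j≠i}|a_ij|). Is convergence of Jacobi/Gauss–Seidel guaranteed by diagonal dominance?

row 1: |4| − (2+1) = 1
row 2: |8| − (1+3) = 4
row 3: |6| − (2+2) = 2
minimum over rows = 1 → strictly diagonally dominant (convergence guaranteed)

1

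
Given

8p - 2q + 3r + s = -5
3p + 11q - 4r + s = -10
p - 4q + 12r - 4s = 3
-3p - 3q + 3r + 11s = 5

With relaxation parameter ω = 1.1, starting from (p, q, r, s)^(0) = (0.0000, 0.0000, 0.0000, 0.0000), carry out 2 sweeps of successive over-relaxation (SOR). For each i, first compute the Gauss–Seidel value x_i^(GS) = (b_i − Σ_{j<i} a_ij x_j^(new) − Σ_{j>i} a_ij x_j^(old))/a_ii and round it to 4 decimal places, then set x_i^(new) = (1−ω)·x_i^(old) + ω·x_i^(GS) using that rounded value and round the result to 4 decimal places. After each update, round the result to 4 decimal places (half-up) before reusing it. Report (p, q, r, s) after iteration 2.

(-0.8622, -0.6473, 0.1272, 0.0049)

Iteration 1:
  p: GS value = (-5 - (-2)·0.0000 - (3)·0.0000 - (1)·0.0000) / (8) = -0.6250;  p ← (1−ω)·0.0000 + ω·-0.6250 = -0.6875
  q: GS value = (-10 - (3)·-0.6875 - (-4)·0.0000 - (1)·0.0000) / (11) = -0.7216;  q ← (1−ω)·0.0000 + ω·-0.7216 = -0.7938
  r: GS value = (3 - (1)·-0.6875 - (-4)·-0.7938 - (-4)·0.0000) / (12) = 0.0427;  r ← (1−ω)·0.0000 + ω·0.0427 = 0.0470
  s: GS value = (5 - (-3)·-0.6875 - (-3)·-0.7938 - (3)·0.0470) / (11) = 0.0377;  s ← (1−ω)·0.0000 + ω·0.0377 = 0.0415
Iteration 2:
  p: GS value = (-5 - (-2)·-0.7938 - (3)·0.0470 - (1)·0.0415) / (8) = -0.8463;  p ← (1−ω)·-0.6875 + ω·-0.8463 = -0.8622
  q: GS value = (-10 - (3)·-0.8622 - (-4)·0.0470 - (1)·0.0415) / (11) = -0.6606;  q ← (1−ω)·-0.7938 + ω·-0.6606 = -0.6473
  r: GS value = (3 - (1)·-0.8622 - (-4)·-0.6473 - (-4)·0.0415) / (12) = 0.1199;  r ← (1−ω)·0.0470 + ω·0.1199 = 0.1272
  s: GS value = (5 - (-3)·-0.8622 - (-3)·-0.6473 - (3)·0.1272) / (11) = 0.0082;  s ← (1−ω)·0.0415 + ω·0.0082 = 0.0049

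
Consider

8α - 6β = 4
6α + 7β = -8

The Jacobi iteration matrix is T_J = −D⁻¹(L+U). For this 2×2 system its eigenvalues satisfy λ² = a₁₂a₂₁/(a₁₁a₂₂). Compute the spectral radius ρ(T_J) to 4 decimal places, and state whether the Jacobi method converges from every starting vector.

0.8018

a₁₂a₂₁/(a₁₁a₂₂) = (-6)·(6) / ((8)·(7)) = -0.642857
ρ = √|-0.642857| = √0.642857 = 0.8018
ρ < 1, so Jacobi converges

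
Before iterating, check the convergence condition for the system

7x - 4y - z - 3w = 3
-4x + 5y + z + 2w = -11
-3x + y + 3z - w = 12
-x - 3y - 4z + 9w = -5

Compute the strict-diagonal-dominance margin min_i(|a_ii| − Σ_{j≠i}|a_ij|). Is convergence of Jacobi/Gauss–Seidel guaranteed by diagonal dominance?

-2

row 1: |7| − (4+1+3) = -1
row 2: |5| − (4+1+2) = -2
row 3: |3| − (3+1+1) = -2
row 4: |9| − (1+3+4) = 1
minimum over rows = -2 → not strictly diagonally dominant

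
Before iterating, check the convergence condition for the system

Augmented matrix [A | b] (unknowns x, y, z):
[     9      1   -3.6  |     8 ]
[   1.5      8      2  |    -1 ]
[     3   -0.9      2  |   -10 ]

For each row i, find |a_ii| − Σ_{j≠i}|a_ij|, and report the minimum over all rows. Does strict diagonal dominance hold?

row 1: |9| − (1+3.6) = 4.4
row 2: |8| − (1.5+2) = 4.5
row 3: |2| − (3+0.9) = -1.9
minimum over rows = -1.9 → not strictly diagonally dominant

-1.9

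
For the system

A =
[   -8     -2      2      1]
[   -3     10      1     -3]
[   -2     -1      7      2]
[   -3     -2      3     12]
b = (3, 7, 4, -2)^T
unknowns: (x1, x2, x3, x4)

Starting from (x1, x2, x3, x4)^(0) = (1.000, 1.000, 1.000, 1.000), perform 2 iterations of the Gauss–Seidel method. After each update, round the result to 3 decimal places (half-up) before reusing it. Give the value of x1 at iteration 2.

Iteration 1:
  x1 = (3 - (-2)·1.000 - (2)·1.000 - (1)·1.000) / (-8) = -0.250
  x2 = (7 - (-3)·-0.250 - (1)·1.000 - (-3)·1.000) / (10) = 0.825
  x3 = (4 - (-2)·-0.250 - (-1)·0.825 - (2)·1.000) / (7) = 0.332
  x4 = (-2 - (-3)·-0.250 - (-2)·0.825 - (3)·0.332) / (12) = -0.175
Iteration 2:
  x1 = (3 - (-2)·0.825 - (2)·0.332 - (1)·-0.175) / (-8) = -0.520
  x2 = (7 - (-3)·-0.520 - (1)·0.332 - (-3)·-0.175) / (10) = 0.458
  x3 = (4 - (-2)·-0.520 - (-1)·0.458 - (2)·-0.175) / (7) = 0.538
  x4 = (-2 - (-3)·-0.520 - (-2)·0.458 - (3)·0.538) / (12) = -0.355

-0.520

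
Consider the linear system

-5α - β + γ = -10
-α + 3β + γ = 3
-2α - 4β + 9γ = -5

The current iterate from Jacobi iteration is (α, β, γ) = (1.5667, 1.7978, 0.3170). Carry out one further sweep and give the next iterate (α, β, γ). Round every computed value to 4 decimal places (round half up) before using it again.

One sweep:
  α = (-10 - (-1)·1.7978 - (1)·0.3170) / (-5) = 1.7038
  β = (3 - (-1)·1.5667 - (1)·0.3170) / (3) = 1.4166
  γ = (-5 - (-2)·1.5667 - (-4)·1.7978) / (9) = 0.5916

(1.7038, 1.4166, 0.5916)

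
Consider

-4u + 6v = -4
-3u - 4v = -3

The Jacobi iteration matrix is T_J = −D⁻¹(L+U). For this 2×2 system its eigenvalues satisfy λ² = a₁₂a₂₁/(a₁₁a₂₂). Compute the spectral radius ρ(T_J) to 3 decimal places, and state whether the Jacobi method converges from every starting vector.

a₁₂a₂₁/(a₁₁a₂₂) = (6)·(-3) / ((-4)·(-4)) = -1.125000
ρ = √|-1.125000| = √1.125000 = 1.061
ρ > 1, so Jacobi diverges

1.061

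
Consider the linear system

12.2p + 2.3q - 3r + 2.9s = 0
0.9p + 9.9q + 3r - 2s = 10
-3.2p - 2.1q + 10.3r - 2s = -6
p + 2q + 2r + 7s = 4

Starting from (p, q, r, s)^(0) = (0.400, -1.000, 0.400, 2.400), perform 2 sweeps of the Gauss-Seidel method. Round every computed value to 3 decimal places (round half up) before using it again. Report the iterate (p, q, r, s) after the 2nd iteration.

Iteration 1:
  p = (0 - (2.3)·-1.000 - (-3)·0.400 - (2.9)·2.400) / (12.2) = -0.284
  q = (10 - (0.9)·-0.284 - (3)·0.400 - (-2)·2.400) / (9.9) = 1.400
  r = (-6 - (-3.2)·-0.284 - (-2.1)·1.400 - (-2)·2.400) / (10.3) = 0.081
  s = (4 - (1)·-0.284 - (2)·1.400 - (2)·0.081) / (7) = 0.189
Iteration 2:
  p = (0 - (2.3)·1.400 - (-3)·0.081 - (2.9)·0.189) / (12.2) = -0.289
  q = (10 - (0.9)·-0.289 - (3)·0.081 - (-2)·0.189) / (9.9) = 1.050
  r = (-6 - (-3.2)·-0.289 - (-2.1)·1.050 - (-2)·0.189) / (10.3) = -0.422
  s = (4 - (1)·-0.289 - (2)·1.050 - (2)·-0.422) / (7) = 0.433

(-0.289, 1.050, -0.422, 0.433)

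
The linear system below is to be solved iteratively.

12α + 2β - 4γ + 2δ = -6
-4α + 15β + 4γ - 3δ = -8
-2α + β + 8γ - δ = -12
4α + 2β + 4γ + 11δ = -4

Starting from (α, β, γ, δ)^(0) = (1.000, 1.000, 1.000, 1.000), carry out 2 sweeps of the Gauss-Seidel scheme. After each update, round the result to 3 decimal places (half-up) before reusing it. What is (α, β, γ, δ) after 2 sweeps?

(-0.924, -0.312, -1.634, 0.623)

Iteration 1:
  α = (-6 - (2)·1.000 - (-4)·1.000 - (2)·1.000) / (12) = -0.500
  β = (-8 - (-4)·-0.500 - (4)·1.000 - (-3)·1.000) / (15) = -0.733
  γ = (-12 - (-2)·-0.500 - (1)·-0.733 - (-1)·1.000) / (8) = -1.408
  δ = (-4 - (4)·-0.500 - (2)·-0.733 - (4)·-1.408) / (11) = 0.463
Iteration 2:
  α = (-6 - (2)·-0.733 - (-4)·-1.408 - (2)·0.463) / (12) = -0.924
  β = (-8 - (-4)·-0.924 - (4)·-1.408 - (-3)·0.463) / (15) = -0.312
  γ = (-12 - (-2)·-0.924 - (1)·-0.312 - (-1)·0.463) / (8) = -1.634
  δ = (-4 - (4)·-0.924 - (2)·-0.312 - (4)·-1.634) / (11) = 0.623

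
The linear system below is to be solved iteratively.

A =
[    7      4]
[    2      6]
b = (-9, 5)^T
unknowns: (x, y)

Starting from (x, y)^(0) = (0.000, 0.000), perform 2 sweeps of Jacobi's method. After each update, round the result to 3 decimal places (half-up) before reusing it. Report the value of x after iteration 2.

Iteration 1:
  x = (-9 - (4)·0.000) / (7) = -1.286
  y = (5 - (2)·0.000) / (6) = 0.833
Iteration 2:
  x = (-9 - (4)·0.833) / (7) = -1.762
  y = (5 - (2)·-1.286) / (6) = 1.262

-1.762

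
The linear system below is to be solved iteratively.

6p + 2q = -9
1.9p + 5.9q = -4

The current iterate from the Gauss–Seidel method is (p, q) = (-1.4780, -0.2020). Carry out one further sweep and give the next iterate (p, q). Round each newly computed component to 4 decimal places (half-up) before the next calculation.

One sweep:
  p = (-9 - (2)·-0.2020) / (6) = -1.4327
  q = (-4 - (1.9)·-1.4327) / (5.9) = -0.2166

(-1.4327, -0.2166)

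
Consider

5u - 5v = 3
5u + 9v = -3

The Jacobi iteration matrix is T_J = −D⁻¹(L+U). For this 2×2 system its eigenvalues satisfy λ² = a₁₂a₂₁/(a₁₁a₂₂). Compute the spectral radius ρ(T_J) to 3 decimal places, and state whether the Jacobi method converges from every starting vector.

0.745

a₁₂a₂₁/(a₁₁a₂₂) = (-5)·(5) / ((5)·(9)) = -0.555556
ρ = √|-0.555556| = √0.555556 = 0.745
ρ < 1, so Jacobi converges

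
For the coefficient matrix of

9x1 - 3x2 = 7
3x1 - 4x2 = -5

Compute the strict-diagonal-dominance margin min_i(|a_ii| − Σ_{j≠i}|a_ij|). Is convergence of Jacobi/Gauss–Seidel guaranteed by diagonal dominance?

1

row 1: |9| − (3) = 6
row 2: |-4| − (3) = 1
minimum over rows = 1 → strictly diagonally dominant (convergence guaranteed)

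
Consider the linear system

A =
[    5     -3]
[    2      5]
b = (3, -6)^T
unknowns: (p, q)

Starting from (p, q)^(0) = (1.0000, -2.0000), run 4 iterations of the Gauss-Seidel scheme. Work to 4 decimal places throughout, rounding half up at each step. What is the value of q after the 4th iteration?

-1.1641

Iteration 1:
  p = (3 - (-3)·-2.0000) / (5) = -0.6000
  q = (-6 - (2)·-0.6000) / (5) = -0.9600
Iteration 2:
  p = (3 - (-3)·-0.9600) / (5) = 0.0240
  q = (-6 - (2)·0.0240) / (5) = -1.2096
Iteration 3:
  p = (3 - (-3)·-1.2096) / (5) = -0.1258
  q = (-6 - (2)·-0.1258) / (5) = -1.1497
Iteration 4:
  p = (3 - (-3)·-1.1497) / (5) = -0.0898
  q = (-6 - (2)·-0.0898) / (5) = -1.1641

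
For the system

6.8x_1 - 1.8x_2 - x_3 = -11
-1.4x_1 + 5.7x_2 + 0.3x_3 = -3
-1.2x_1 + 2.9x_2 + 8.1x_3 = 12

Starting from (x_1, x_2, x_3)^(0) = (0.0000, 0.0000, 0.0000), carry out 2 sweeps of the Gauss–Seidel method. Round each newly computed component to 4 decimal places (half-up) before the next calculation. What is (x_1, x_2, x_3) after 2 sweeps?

(-1.6309, -1.0097, 1.6014)

Iteration 1:
  x_1 = (-11 - (-1.8)·0.0000 - (-1)·0.0000) / (6.8) = -1.6176
  x_2 = (-3 - (-1.4)·-1.6176 - (0.3)·0.0000) / (5.7) = -0.9236
  x_3 = (12 - (-1.2)·-1.6176 - (2.9)·-0.9236) / (8.1) = 1.5725
Iteration 2:
  x_1 = (-11 - (-1.8)·-0.9236 - (-1)·1.5725) / (6.8) = -1.6309
  x_2 = (-3 - (-1.4)·-1.6309 - (0.3)·1.5725) / (5.7) = -1.0097
  x_3 = (12 - (-1.2)·-1.6309 - (2.9)·-1.0097) / (8.1) = 1.6014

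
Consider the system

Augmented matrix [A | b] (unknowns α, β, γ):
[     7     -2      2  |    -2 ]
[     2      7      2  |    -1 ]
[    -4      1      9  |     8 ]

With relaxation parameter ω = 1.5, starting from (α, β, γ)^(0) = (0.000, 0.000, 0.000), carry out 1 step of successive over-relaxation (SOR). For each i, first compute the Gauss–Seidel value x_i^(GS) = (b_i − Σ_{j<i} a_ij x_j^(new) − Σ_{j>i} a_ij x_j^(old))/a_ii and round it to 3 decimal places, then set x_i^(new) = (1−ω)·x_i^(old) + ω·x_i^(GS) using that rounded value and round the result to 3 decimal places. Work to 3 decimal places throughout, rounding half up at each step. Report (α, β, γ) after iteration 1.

Iteration 1:
  α: GS value = (-2 - (-2)·0.000 - (2)·0.000) / (7) = -0.286;  α ← (1−ω)·0.000 + ω·-0.286 = -0.429
  β: GS value = (-1 - (2)·-0.429 - (2)·0.000) / (7) = -0.020;  β ← (1−ω)·0.000 + ω·-0.020 = -0.030
  γ: GS value = (8 - (-4)·-0.429 - (1)·-0.030) / (9) = 0.702;  γ ← (1−ω)·0.000 + ω·0.702 = 1.053

(-0.429, -0.030, 1.053)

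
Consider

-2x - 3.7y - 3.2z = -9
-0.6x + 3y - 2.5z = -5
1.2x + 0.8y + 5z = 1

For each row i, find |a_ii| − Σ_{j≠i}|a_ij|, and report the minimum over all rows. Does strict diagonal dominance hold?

row 1: |-2| − (3.7+3.2) = -4.9
row 2: |3| − (0.6+2.5) = -0.1
row 3: |5| − (1.2+0.8) = 3
minimum over rows = -4.9 → not strictly diagonally dominant

-4.9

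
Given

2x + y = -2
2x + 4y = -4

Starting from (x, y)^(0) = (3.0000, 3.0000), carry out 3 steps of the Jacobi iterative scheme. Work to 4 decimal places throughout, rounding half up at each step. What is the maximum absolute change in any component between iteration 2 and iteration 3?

1.3750

Iteration 1:
  x = (-2 - (1)·3.0000) / (2) = -2.5000
  y = (-4 - (2)·3.0000) / (4) = -2.5000
Iteration 2:
  x = (-2 - (1)·-2.5000) / (2) = 0.2500
  y = (-4 - (2)·-2.5000) / (4) = 0.2500
Iteration 3:
  x = (-2 - (1)·0.2500) / (2) = -1.1250
  y = (-4 - (2)·0.2500) / (4) = -1.1250
Change: (-1.3750, -1.3750) → max |·| = 1.3750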